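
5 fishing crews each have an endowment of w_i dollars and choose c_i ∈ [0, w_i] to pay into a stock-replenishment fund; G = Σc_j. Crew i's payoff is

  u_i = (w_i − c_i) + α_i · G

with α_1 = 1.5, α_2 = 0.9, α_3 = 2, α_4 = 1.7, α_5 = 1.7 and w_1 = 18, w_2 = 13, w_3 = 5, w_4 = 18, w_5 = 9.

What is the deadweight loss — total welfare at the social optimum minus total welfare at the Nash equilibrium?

88.4

∂u_i/∂c_i = α_i − 1, so crew i contributes w_i if α_i > 1, else 0.
α_i > 1 for i ∈ {1, 3, 4, 5}; NE contributions (18, 0, 5, 18, 9), G = 50.
W^NE = Σw_i − G^NE + (Σα_i)·G^NE = 63 + 6.8·50 = 403.
Planner: ∂(Σu_j)/∂c_i = Σα_j − 1 = 6.8 > 0, so everyone contributes w_i; G^SO = 63, W^SO = 63 + 6.8·63 = 491.4.
Deadweight loss = 88.4.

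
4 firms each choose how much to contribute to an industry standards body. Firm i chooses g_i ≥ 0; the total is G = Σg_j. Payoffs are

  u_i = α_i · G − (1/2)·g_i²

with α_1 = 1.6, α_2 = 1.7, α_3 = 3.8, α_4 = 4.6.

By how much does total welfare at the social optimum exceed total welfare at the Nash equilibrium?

157.415

Firm i's FOC: ∂u_i/∂g_i = α_i − g_i = 0, so g_i* = α_i.
NE contributions = (1.6, 1.7, 3.8, 4.6); G = 11.7.
W^NE = (Σα)·G − ½Σα_i² = 11.7² − ½·41.05 = 116.365.
Planner sets g_i = Σα_j = 11.7 for every i, so G^SO = 4·11.7 = 46.8.
W^SO = (Σα)·G^SO − ½·4·(Σα)² = (4/2)·11.7² = 273.78.
Deadweight loss = W^SO − W^NE = 157.415.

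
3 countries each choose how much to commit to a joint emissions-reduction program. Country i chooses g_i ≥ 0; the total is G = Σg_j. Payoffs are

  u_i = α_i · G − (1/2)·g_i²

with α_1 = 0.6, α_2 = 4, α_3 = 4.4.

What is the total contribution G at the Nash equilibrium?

9

Country i's FOC: ∂u_i/∂g_i = α_i − g_i = 0, so g_i* = α_i.
NE contributions = (0.6, 4, 4.4); G = 9.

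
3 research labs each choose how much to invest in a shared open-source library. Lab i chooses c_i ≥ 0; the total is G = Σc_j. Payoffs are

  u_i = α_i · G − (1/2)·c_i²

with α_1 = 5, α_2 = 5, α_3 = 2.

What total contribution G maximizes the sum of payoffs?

Planner FOC: ∂(Σu_j)/∂c_i = (Σα_j) − c_i = 0, so c_i^SO = Σα_j = 12 for every i; G^SO = 36.

36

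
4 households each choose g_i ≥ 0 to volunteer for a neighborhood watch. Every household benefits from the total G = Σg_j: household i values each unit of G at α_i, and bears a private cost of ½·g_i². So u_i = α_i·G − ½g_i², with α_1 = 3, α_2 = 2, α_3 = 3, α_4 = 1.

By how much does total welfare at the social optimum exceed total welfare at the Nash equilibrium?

Household i's FOC: ∂u_i/∂g_i = α_i − g_i = 0, so g_i* = α_i.
NE contributions = (3, 2, 3, 1); G = 9.
W^NE = (Σα)·G − ½Σα_i² = 9² − ½·23 = 69.5.
Planner sets g_i = Σα_j = 9 for every i, so G^SO = 4·9 = 36.
W^SO = (Σα)·G^SO − ½·4·(Σα)² = (4/2)·9² = 162.
Deadweight loss = W^SO − W^NE = 92.5.

92.5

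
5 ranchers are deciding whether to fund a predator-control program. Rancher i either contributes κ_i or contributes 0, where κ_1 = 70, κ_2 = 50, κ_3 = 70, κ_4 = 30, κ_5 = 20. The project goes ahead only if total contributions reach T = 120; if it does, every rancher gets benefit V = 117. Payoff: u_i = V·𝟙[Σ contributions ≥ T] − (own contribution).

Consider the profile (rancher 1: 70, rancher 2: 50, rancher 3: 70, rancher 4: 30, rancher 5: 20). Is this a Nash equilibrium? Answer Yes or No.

No

Total = 240 ≥ 120: provided.
Rancher 1 (pledges 70, payoff 47): dropping to 0 → total 170, payoff 117. Profitable deviation.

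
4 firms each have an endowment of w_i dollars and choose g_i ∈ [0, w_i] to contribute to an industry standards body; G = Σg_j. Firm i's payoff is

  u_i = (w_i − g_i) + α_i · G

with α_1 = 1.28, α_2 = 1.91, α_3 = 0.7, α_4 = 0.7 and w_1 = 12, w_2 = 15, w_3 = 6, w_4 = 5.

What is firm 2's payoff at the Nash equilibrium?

51.57

∂u_i/∂g_i = α_i − 1, so firm i contributes w_i if α_i > 1, else 0.
α_i > 1 for i ∈ {1, 2}; NE contributions (12, 15, 0, 0), G = 27.
u_2 = (15 − 15) + 1.91·27 = 51.57.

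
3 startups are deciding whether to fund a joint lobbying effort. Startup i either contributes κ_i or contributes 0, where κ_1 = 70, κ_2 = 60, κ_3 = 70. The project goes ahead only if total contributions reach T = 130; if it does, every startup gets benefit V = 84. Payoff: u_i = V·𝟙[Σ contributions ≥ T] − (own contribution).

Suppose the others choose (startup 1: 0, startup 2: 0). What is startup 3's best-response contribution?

Others' total = 0. Even contributing 70 gives 70 < 130: no benefit either way.
Best response: 0.

0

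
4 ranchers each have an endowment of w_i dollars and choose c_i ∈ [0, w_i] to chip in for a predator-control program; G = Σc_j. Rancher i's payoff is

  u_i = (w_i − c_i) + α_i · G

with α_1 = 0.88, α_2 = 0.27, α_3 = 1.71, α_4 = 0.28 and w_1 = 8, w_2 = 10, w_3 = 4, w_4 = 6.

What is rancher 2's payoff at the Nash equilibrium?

∂u_i/∂c_i = α_i − 1, so rancher i contributes w_i if α_i > 1, else 0.
α_i > 1 for i ∈ {3}; NE contributions (0, 0, 4, 0), G = 4.
u_2 = (10 − 0) + 0.27·4 = 11.08.

11.08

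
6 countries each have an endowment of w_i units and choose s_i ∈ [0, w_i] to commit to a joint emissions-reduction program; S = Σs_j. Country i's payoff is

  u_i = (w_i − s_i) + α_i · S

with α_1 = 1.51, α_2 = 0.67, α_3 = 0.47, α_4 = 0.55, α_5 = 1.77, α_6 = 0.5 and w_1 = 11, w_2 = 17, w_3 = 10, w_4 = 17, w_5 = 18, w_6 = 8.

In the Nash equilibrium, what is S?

29

∂u_i/∂s_i = α_i − 1, so country i contributes w_i if α_i > 1, else 0.
α_i > 1 for i ∈ {1, 5}; NE contributions (11, 0, 0, 0, 18, 0), S = 29.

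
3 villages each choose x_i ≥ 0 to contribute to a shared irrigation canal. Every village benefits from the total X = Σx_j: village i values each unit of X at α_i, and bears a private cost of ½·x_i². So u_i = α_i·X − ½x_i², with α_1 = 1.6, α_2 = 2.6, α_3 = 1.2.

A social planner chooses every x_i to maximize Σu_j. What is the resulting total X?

16.2

Planner FOC: ∂(Σu_j)/∂x_i = (Σα_j) − x_i = 0, so x_i^SO = Σα_j = 5.4 for every i; X^SO = 16.2.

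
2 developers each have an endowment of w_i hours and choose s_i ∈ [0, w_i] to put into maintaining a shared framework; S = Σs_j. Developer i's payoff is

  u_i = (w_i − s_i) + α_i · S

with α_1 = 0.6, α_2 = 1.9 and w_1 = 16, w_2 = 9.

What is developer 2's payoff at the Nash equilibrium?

∂u_i/∂s_i = α_i − 1, so developer i contributes w_i if α_i > 1, else 0.
α_i > 1 for i ∈ {2}; NE contributions (0, 9), S = 9.
u_2 = (9 − 9) + 1.9·9 = 17.1.

17.1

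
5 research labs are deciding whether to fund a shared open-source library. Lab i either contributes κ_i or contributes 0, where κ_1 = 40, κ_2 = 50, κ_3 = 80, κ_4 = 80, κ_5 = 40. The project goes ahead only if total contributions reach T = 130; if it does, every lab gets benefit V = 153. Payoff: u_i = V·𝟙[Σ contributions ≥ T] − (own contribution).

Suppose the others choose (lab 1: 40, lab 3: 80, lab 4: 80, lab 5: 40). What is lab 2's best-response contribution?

Others' total = 240 ≥ 130; contributing adds cost 50 for no extra benefit.
Best response: 0.

0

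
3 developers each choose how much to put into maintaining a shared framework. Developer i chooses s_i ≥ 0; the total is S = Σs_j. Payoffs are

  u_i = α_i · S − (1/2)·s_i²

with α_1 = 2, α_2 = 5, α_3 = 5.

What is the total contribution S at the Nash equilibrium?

Developer i's FOC: ∂u_i/∂s_i = α_i − s_i = 0, so s_i* = α_i.
NE contributions = (2, 5, 5); S = 12.

12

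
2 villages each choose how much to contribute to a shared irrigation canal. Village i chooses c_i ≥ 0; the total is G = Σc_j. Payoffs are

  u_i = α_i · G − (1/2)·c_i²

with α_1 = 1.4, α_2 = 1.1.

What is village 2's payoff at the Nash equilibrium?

2.145

Village i's FOC: ∂u_i/∂c_i = α_i − c_i = 0, so c_i* = α_i.
NE contributions = (1.4, 1.1); G = 2.5.
u_2 = α_2·G − ½·(c_2)² = 1.1·2.5 − ½·1.1² = 2.145.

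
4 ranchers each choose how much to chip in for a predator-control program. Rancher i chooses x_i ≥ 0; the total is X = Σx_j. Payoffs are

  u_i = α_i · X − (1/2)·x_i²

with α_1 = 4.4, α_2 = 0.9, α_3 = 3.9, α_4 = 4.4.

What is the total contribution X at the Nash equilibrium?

13.6

Rancher i's FOC: ∂u_i/∂x_i = α_i − x_i = 0, so x_i* = α_i.
NE contributions = (4.4, 0.9, 3.9, 4.4); X = 13.6.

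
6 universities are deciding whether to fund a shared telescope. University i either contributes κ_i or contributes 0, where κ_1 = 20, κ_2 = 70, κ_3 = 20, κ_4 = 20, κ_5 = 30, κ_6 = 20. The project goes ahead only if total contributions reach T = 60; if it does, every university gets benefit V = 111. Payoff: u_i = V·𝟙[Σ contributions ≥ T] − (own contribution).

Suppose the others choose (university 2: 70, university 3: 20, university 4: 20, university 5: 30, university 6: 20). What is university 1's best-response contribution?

Others' total = 160 ≥ 60; contributing adds cost 20 for no extra benefit.
Best response: 0.

0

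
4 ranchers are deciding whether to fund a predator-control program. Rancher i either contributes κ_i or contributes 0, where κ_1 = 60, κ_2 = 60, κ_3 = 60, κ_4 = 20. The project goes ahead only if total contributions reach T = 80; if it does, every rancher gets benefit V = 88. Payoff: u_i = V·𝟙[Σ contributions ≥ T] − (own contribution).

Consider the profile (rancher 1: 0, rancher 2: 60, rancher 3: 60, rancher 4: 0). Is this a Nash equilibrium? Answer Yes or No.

Total = 120 ≥ 80: provided.
Rancher 1 (pledges 0, payoff 88): pledging 60 → total 180, payoff 28. No gain.
Rancher 2 (pledges 60, payoff 28): dropping to 0 → total 60, payoff 0. No gain.
Rancher 3 (pledges 60, payoff 28): dropping to 0 → total 60, payoff 0. No gain.
Rancher 4 (pledges 0, payoff 88): pledging 20 → total 140, payoff 68. No gain.

Yes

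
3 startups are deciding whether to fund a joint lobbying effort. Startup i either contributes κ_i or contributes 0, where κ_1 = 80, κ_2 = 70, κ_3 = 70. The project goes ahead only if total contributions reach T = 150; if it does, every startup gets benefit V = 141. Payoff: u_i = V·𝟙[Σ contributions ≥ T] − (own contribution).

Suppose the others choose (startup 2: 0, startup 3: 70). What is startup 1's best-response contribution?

Others' total = 70. Contributing 80 brings total to 150 ≥ 150: gain V − κ_1 = 61.
Best response: 80.

80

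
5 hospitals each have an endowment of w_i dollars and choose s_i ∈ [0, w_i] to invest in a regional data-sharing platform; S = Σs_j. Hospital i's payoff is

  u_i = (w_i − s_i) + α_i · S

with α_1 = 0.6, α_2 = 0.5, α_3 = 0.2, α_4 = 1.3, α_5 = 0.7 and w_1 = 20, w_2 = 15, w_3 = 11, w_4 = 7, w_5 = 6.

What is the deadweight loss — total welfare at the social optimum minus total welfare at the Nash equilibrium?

119.6

∂u_i/∂s_i = α_i − 1, so hospital i contributes w_i if α_i > 1, else 0.
α_i > 1 for i ∈ {4}; NE contributions (0, 0, 0, 7, 0), S = 7.
W^NE = Σw_i − S^NE + (Σα_i)·S^NE = 59 + 2.3·7 = 75.1.
Planner: ∂(Σu_j)/∂s_i = Σα_j − 1 = 2.3 > 0, so everyone contributes w_i; S^SO = 59, W^SO = 59 + 2.3·59 = 194.7.
Deadweight loss = 119.6.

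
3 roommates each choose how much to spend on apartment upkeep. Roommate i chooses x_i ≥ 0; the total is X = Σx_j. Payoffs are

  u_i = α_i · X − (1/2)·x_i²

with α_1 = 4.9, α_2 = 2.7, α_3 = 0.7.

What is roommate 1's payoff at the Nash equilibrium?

28.665

Roommate i's FOC: ∂u_i/∂x_i = α_i − x_i = 0, so x_i* = α_i.
NE contributions = (4.9, 2.7, 0.7); X = 8.3.
u_1 = α_1·X − ½·(x_1)² = 4.9·8.3 − ½·4.9² = 28.665.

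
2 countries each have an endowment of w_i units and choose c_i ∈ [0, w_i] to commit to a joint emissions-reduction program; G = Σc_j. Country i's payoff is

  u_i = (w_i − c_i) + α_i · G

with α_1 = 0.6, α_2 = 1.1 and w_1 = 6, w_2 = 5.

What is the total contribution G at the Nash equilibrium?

∂u_i/∂c_i = α_i − 1, so country i contributes w_i if α_i > 1, else 0.
α_i > 1 for i ∈ {2}; NE contributions (0, 5), G = 5.

5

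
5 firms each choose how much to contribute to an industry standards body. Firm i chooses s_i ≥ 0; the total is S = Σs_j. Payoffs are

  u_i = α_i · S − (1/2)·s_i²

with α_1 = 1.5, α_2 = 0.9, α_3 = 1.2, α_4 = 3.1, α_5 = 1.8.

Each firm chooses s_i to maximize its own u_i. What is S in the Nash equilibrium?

Firm i's FOC: ∂u_i/∂s_i = α_i − s_i = 0, so s_i* = α_i.
NE contributions = (1.5, 0.9, 1.2, 3.1, 1.8); S = 8.5.

8.5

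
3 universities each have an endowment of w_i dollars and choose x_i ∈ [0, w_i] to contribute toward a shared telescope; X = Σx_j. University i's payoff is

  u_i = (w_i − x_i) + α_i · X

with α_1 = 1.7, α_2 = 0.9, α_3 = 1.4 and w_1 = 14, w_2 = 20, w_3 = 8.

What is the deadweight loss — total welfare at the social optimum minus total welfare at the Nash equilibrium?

∂u_i/∂x_i = α_i − 1, so university i contributes w_i if α_i > 1, else 0.
α_i > 1 for i ∈ {1, 3}; NE contributions (14, 0, 8), X = 22.
W^NE = Σw_i − X^NE + (Σα_i)·X^NE = 42 + 3·22 = 108.
Planner: ∂(Σu_j)/∂x_i = Σα_j − 1 = 3 > 0, so everyone contributes w_i; X^SO = 42, W^SO = 42 + 3·42 = 168.
Deadweight loss = 60.

60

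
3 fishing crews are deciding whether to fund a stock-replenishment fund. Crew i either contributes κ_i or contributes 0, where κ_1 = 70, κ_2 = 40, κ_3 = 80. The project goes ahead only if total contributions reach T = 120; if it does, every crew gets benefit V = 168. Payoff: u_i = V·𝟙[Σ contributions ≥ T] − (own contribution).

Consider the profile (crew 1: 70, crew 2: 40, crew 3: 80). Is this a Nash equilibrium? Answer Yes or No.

No

Total = 190 ≥ 120: provided.
Crew 1 (pledges 70, payoff 98): dropping to 0 → total 120, payoff 168. Profitable deviation.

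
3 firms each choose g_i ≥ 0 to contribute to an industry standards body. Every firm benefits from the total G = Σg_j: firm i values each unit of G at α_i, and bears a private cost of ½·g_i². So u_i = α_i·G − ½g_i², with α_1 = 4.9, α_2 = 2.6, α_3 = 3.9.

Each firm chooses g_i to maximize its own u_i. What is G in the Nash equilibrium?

Firm i's FOC: ∂u_i/∂g_i = α_i − g_i = 0, so g_i* = α_i.
NE contributions = (4.9, 2.6, 3.9); G = 11.4.

11.4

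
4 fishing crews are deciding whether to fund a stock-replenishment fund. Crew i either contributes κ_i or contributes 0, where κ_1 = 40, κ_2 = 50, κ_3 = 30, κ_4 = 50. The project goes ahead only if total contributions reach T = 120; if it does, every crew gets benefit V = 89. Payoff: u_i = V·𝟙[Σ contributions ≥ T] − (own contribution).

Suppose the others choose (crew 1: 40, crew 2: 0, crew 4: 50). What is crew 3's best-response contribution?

30

Others' total = 90. Contributing 30 brings total to 120 ≥ 120: gain V − κ_3 = 59.
Best response: 30.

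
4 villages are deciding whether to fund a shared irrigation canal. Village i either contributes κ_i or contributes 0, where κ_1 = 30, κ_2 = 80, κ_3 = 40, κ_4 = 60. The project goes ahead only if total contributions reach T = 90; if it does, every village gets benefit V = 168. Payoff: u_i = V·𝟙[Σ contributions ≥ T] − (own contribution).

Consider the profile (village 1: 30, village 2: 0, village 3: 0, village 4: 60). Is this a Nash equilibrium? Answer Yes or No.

Total = 90 ≥ 90: provided.
Village 1 (pledges 30, payoff 138): dropping to 0 → total 60, payoff 0. No gain.
Village 2 (pledges 0, payoff 168): pledging 80 → total 170, payoff 88. No gain.
Village 3 (pledges 0, payoff 168): pledging 40 → total 130, payoff 128. No gain.
Village 4 (pledges 60, payoff 108): dropping to 0 → total 30, payoff 0. No gain.

Yes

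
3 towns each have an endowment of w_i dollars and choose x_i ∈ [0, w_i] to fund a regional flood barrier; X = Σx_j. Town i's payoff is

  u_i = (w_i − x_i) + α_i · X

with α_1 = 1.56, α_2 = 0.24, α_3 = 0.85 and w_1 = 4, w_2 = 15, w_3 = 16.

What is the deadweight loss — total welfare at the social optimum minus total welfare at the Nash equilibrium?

51.15

∂u_i/∂x_i = α_i − 1, so town i contributes w_i if α_i > 1, else 0.
α_i > 1 for i ∈ {1}; NE contributions (4, 0, 0), X = 4.
W^NE = Σw_i − X^NE + (Σα_i)·X^NE = 35 + 1.65·4 = 41.6.
Planner: ∂(Σu_j)/∂x_i = Σα_j − 1 = 1.65 > 0, so everyone contributes w_i; X^SO = 35, W^SO = 35 + 1.65·35 = 92.75.
Deadweight loss = 51.15.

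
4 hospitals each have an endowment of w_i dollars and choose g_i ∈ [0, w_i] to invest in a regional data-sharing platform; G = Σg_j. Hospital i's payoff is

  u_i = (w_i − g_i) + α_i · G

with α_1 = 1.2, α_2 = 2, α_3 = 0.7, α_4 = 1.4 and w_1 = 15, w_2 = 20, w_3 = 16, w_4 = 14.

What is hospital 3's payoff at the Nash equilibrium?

50.3

∂u_i/∂g_i = α_i − 1, so hospital i contributes w_i if α_i > 1, else 0.
α_i > 1 for i ∈ {1, 2, 4}; NE contributions (15, 20, 0, 14), G = 49.
u_3 = (16 − 0) + 0.7·49 = 50.3.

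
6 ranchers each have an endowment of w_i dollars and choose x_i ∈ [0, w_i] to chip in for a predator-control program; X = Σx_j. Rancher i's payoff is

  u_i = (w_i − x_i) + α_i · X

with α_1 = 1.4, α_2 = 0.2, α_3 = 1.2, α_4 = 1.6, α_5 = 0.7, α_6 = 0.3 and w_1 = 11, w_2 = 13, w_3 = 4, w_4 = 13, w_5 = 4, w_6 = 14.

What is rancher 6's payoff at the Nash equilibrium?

∂u_i/∂x_i = α_i − 1, so rancher i contributes w_i if α_i > 1, else 0.
α_i > 1 for i ∈ {1, 3, 4}; NE contributions (11, 0, 4, 13, 0, 0), X = 28.
u_6 = (14 − 0) + 0.3·28 = 22.4.

22.4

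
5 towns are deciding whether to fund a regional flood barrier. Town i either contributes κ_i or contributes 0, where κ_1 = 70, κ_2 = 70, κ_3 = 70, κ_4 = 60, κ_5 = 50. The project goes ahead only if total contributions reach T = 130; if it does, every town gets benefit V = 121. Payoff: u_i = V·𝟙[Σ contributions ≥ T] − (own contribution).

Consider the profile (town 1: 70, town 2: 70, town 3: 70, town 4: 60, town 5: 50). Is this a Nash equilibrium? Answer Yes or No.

No

Total = 320 ≥ 130: provided.
Town 1 (pledges 70, payoff 51): dropping to 0 → total 250, payoff 121. Profitable deviation.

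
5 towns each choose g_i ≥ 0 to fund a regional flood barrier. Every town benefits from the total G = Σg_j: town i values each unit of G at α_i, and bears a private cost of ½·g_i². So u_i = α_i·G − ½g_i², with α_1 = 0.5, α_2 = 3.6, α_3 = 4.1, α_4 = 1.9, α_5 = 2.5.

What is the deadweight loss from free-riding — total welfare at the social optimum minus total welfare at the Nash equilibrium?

258.08

Town i's FOC: ∂u_i/∂g_i = α_i − g_i = 0, so g_i* = α_i.
NE contributions = (0.5, 3.6, 4.1, 1.9, 2.5); G = 12.6.
W^NE = (Σα)·G − ½Σα_i² = 12.6² − ½·39.88 = 138.82.
Planner sets g_i = Σα_j = 12.6 for every i, so G^SO = 5·12.6 = 63.
W^SO = (Σα)·G^SO − ½·5·(Σα)² = (5/2)·12.6² = 396.9.
Deadweight loss = W^SO − W^NE = 258.08.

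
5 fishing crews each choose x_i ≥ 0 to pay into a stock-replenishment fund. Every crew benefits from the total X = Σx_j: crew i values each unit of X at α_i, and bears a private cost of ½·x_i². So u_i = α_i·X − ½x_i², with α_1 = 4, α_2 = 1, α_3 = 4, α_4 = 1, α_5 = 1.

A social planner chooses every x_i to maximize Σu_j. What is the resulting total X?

Planner FOC: ∂(Σu_j)/∂x_i = (Σα_j) − x_i = 0, so x_i^SO = Σα_j = 11 for every i; X^SO = 55.

55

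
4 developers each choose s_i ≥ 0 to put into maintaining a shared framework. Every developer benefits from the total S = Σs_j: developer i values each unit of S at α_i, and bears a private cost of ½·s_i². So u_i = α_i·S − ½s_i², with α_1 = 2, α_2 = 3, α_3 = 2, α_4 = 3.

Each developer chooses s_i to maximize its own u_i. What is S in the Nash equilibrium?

Developer i's FOC: ∂u_i/∂s_i = α_i − s_i = 0, so s_i* = α_i.
NE contributions = (2, 3, 2, 3); S = 10.

10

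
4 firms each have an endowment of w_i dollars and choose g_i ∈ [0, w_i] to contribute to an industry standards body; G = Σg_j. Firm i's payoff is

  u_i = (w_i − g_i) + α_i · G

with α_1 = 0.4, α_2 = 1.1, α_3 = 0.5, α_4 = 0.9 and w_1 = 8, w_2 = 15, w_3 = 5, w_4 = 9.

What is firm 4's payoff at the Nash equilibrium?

∂u_i/∂g_i = α_i − 1, so firm i contributes w_i if α_i > 1, else 0.
α_i > 1 for i ∈ {2}; NE contributions (0, 15, 0, 0), G = 15.
u_4 = (9 − 0) + 0.9·15 = 22.5.

22.5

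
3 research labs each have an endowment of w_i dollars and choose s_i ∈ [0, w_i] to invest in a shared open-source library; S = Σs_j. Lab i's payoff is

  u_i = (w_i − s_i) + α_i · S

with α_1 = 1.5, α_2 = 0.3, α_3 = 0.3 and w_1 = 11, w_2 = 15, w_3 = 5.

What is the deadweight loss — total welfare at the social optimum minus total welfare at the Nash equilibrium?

∂u_i/∂s_i = α_i − 1, so lab i contributes w_i if α_i > 1, else 0.
α_i > 1 for i ∈ {1}; NE contributions (11, 0, 0), S = 11.
W^NE = Σw_i − S^NE + (Σα_i)·S^NE = 31 + 1.1·11 = 43.1.
Planner: ∂(Σu_j)/∂s_i = Σα_j − 1 = 1.1 > 0, so everyone contributes w_i; S^SO = 31, W^SO = 31 + 1.1·31 = 65.1.
Deadweight loss = 22.

22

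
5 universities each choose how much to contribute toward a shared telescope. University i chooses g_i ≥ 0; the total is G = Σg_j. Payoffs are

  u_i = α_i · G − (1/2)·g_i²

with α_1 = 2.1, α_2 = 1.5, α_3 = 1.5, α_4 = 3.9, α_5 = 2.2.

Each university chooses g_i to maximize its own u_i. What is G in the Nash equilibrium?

11.2

University i's FOC: ∂u_i/∂g_i = α_i − g_i = 0, so g_i* = α_i.
NE contributions = (2.1, 1.5, 1.5, 3.9, 2.2); G = 11.2.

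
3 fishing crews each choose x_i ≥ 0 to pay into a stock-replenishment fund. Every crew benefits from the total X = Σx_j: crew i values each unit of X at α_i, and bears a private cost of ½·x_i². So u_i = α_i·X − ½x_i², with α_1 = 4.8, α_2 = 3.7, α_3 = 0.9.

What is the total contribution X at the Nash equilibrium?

Crew i's FOC: ∂u_i/∂x_i = α_i − x_i = 0, so x_i* = α_i.
NE contributions = (4.8, 3.7, 0.9); X = 9.4.

9.4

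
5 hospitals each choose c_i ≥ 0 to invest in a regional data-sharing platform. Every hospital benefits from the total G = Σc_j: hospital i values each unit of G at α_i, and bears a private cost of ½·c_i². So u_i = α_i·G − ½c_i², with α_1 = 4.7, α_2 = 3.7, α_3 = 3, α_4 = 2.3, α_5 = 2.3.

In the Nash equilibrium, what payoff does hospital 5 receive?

Hospital i's FOC: ∂u_i/∂c_i = α_i − c_i = 0, so c_i* = α_i.
NE contributions = (4.7, 3.7, 3, 2.3, 2.3); G = 16.
u_5 = α_5·G − ½·(c_5)² = 2.3·16 − ½·2.3² = 34.155.

34.155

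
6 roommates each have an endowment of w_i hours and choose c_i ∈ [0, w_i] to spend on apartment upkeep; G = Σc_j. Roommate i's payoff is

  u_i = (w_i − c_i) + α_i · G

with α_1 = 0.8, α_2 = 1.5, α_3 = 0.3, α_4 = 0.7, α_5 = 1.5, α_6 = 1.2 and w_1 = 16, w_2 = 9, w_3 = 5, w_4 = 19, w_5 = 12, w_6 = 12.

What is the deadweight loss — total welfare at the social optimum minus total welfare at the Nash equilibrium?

∂u_i/∂c_i = α_i − 1, so roommate i contributes w_i if α_i > 1, else 0.
α_i > 1 for i ∈ {2, 5, 6}; NE contributions (0, 9, 0, 0, 12, 12), G = 33.
W^NE = Σw_i − G^NE + (Σα_i)·G^NE = 73 + 5·33 = 238.
Planner: ∂(Σu_j)/∂c_i = Σα_j − 1 = 5 > 0, so everyone contributes w_i; G^SO = 73, W^SO = 73 + 5·73 = 438.
Deadweight loss = 200.

200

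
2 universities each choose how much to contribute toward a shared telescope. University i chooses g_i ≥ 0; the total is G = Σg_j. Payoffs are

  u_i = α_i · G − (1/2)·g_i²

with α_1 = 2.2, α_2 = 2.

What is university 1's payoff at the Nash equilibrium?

6.82

University i's FOC: ∂u_i/∂g_i = α_i − g_i = 0, so g_i* = α_i.
NE contributions = (2.2, 2); G = 4.2.
u_1 = α_1·G − ½·(g_1)² = 2.2·4.2 − ½·2.2² = 6.82.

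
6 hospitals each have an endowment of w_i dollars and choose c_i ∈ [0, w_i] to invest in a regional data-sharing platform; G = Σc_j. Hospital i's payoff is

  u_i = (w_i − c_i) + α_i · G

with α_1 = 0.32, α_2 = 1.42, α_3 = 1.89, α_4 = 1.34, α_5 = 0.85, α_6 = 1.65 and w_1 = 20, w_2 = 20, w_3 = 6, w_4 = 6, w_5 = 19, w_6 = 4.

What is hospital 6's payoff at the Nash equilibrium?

∂u_i/∂c_i = α_i − 1, so hospital i contributes w_i if α_i > 1, else 0.
α_i > 1 for i ∈ {2, 3, 4, 6}; NE contributions (0, 20, 6, 6, 0, 4), G = 36.
u_6 = (4 − 4) + 1.65·36 = 59.4.

59.4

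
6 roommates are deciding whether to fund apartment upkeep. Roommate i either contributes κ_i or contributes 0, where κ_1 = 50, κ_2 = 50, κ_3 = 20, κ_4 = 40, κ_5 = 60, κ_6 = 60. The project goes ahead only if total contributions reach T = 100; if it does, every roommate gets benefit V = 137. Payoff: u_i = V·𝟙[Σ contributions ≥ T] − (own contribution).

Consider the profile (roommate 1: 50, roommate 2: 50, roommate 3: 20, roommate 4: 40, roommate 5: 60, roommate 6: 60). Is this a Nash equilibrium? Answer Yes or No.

Total = 280 ≥ 100: provided.
Roommate 1 (pledges 50, payoff 87): dropping to 0 → total 230, payoff 137. Profitable deviation.

No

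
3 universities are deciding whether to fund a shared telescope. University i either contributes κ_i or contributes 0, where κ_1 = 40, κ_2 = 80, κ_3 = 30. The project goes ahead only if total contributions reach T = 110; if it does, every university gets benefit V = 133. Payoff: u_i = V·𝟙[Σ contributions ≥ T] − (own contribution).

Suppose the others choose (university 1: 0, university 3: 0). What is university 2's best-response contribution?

Others' total = 0. Even contributing 80 gives 80 < 110: no benefit either way.
Best response: 0.

0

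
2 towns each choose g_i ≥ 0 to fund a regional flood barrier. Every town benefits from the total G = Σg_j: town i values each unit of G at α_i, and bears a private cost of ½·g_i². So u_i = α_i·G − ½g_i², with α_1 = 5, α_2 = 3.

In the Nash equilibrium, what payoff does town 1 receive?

27.5

Town i's FOC: ∂u_i/∂g_i = α_i − g_i = 0, so g_i* = α_i.
NE contributions = (5, 3); G = 8.
u_1 = α_1·G − ½·(g_1)² = 5·8 − ½·5² = 27.5.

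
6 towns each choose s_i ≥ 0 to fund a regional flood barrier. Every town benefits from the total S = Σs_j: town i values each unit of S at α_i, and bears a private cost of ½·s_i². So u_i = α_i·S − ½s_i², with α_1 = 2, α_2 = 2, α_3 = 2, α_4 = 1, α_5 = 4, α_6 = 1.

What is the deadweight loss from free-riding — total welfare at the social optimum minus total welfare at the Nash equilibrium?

303

Town i's FOC: ∂u_i/∂s_i = α_i − s_i = 0, so s_i* = α_i.
NE contributions = (2, 2, 2, 1, 4, 1); S = 12.
W^NE = (Σα)·S − ½Σα_i² = 12² − ½·30 = 129.
Planner sets s_i = Σα_j = 12 for every i, so S^SO = 6·12 = 72.
W^SO = (Σα)·S^SO − ½·6·(Σα)² = (6/2)·12² = 432.
Deadweight loss = W^SO − W^NE = 303.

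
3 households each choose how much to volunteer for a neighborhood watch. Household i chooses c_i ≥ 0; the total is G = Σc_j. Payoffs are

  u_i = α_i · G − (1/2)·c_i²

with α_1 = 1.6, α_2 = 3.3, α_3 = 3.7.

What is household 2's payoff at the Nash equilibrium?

22.935

Household i's FOC: ∂u_i/∂c_i = α_i − c_i = 0, so c_i* = α_i.
NE contributions = (1.6, 3.3, 3.7); G = 8.6.
u_2 = α_2·G − ½·(c_2)² = 3.3·8.6 − ½·3.3² = 22.935.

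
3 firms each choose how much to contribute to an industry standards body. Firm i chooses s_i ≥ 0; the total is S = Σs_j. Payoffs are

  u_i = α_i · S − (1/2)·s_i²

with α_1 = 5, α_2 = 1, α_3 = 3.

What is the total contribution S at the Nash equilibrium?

Firm i's FOC: ∂u_i/∂s_i = α_i − s_i = 0, so s_i* = α_i.
NE contributions = (5, 1, 3); S = 9.

9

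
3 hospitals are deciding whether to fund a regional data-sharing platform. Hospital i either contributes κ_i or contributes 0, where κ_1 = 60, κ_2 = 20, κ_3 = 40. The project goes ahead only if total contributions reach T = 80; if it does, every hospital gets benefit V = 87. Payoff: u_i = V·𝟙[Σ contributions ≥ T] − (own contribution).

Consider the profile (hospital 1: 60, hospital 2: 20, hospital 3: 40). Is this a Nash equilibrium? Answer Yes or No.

Total = 120 ≥ 80: provided.
Hospital 1 (pledges 60, payoff 27): dropping to 0 → total 60, payoff 0. No gain.
Hospital 2 (pledges 20, payoff 67): dropping to 0 → total 100, payoff 87. Profitable deviation.

No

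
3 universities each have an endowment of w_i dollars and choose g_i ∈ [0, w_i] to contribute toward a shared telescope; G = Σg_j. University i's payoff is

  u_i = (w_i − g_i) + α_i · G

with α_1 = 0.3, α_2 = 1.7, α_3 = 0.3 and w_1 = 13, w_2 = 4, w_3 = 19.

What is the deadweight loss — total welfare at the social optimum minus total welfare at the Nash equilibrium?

41.6

∂u_i/∂g_i = α_i − 1, so university i contributes w_i if α_i > 1, else 0.
α_i > 1 for i ∈ {2}; NE contributions (0, 4, 0), G = 4.
W^NE = Σw_i − G^NE + (Σα_i)·G^NE = 36 + 1.3·4 = 41.2.
Planner: ∂(Σu_j)/∂g_i = Σα_j − 1 = 1.3 > 0, so everyone contributes w_i; G^SO = 36, W^SO = 36 + 1.3·36 = 82.8.
Deadweight loss = 41.6.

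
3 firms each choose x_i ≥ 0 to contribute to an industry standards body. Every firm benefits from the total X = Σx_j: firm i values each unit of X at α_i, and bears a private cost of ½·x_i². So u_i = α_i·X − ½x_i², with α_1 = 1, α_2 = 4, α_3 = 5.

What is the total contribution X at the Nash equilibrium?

10

Firm i's FOC: ∂u_i/∂x_i = α_i − x_i = 0, so x_i* = α_i.
NE contributions = (1, 4, 5); X = 10.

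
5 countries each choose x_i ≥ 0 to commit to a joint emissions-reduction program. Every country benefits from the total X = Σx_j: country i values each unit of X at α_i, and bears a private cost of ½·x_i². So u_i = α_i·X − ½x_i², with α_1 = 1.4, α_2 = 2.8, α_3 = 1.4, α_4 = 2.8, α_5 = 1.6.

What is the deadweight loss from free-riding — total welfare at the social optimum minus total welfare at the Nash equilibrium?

161.08

Country i's FOC: ∂u_i/∂x_i = α_i − x_i = 0, so x_i* = α_i.
NE contributions = (1.4, 2.8, 1.4, 2.8, 1.6); X = 10.
W^NE = (Σα)·X − ½Σα_i² = 10² − ½·22.16 = 88.92.
Planner sets x_i = Σα_j = 10 for every i, so X^SO = 5·10 = 50.
W^SO = (Σα)·X^SO − ½·5·(Σα)² = (5/2)·10² = 250.
Deadweight loss = W^SO − W^NE = 161.08.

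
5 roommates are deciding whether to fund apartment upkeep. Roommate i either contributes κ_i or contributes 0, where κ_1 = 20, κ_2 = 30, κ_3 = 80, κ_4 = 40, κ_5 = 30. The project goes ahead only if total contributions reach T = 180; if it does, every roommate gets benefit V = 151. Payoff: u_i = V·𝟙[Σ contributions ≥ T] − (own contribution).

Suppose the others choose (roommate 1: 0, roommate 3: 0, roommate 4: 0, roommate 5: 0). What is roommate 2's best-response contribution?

Others' total = 0. Even contributing 30 gives 30 < 180: no benefit either way.
Best response: 0.

0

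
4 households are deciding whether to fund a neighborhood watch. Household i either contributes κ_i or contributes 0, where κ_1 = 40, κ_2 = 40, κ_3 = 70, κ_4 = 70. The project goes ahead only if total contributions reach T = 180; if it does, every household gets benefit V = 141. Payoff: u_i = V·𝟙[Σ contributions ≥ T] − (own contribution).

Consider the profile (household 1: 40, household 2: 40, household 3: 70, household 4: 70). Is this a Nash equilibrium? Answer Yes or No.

No

Total = 220 ≥ 180: provided.
Household 1 (pledges 40, payoff 101): dropping to 0 → total 180, payoff 141. Profitable deviation.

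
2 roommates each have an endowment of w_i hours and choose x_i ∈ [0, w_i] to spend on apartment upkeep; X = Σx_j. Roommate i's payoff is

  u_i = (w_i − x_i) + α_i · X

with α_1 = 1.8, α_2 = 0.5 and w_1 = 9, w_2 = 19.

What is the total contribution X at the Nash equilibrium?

∂u_i/∂x_i = α_i − 1, so roommate i contributes w_i if α_i > 1, else 0.
α_i > 1 for i ∈ {1}; NE contributions (9, 0), X = 9.

9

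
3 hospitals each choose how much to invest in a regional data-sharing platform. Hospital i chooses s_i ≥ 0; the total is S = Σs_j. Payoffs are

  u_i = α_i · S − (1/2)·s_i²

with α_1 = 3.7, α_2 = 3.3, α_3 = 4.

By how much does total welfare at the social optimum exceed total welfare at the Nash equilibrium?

Hospital i's FOC: ∂u_i/∂s_i = α_i − s_i = 0, so s_i* = α_i.
NE contributions = (3.7, 3.3, 4); S = 11.
W^NE = (Σα)·S − ½Σα_i² = 11² − ½·40.58 = 100.71.
Planner sets s_i = Σα_j = 11 for every i, so S^SO = 3·11 = 33.
W^SO = (Σα)·S^SO − ½·3·(Σα)² = (3/2)·11² = 181.5.
Deadweight loss = W^SO − W^NE = 80.79.

80.79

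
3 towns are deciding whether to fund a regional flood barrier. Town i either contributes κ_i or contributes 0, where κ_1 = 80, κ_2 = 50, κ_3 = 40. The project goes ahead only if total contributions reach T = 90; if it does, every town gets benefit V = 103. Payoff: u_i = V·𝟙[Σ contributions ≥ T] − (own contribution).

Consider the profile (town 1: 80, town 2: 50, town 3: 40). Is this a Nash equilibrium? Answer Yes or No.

Total = 170 ≥ 90: provided.
Town 1 (pledges 80, payoff 23): dropping to 0 → total 90, payoff 103. Profitable deviation.

No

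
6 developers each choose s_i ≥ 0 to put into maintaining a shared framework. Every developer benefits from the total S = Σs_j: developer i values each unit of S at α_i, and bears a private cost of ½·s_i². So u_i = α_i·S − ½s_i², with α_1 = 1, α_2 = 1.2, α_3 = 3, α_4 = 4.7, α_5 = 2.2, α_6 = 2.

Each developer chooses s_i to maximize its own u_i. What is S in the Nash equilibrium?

14.1

Developer i's FOC: ∂u_i/∂s_i = α_i − s_i = 0, so s_i* = α_i.
NE contributions = (1, 1.2, 3, 4.7, 2.2, 2); S = 14.1.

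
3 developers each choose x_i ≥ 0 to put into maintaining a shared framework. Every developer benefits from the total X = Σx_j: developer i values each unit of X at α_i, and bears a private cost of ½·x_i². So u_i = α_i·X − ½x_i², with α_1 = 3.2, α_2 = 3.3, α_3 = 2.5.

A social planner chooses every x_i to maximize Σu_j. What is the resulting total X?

27

Planner FOC: ∂(Σu_j)/∂x_i = (Σα_j) − x_i = 0, so x_i^SO = Σα_j = 9 for every i; X^SO = 27.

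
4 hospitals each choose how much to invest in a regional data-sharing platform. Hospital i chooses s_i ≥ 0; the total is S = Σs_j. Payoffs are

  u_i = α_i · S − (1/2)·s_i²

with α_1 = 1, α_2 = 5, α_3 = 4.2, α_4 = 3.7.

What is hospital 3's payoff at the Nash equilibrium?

49.56

Hospital i's FOC: ∂u_i/∂s_i = α_i − s_i = 0, so s_i* = α_i.
NE contributions = (1, 5, 4.2, 3.7); S = 13.9.
u_3 = α_3·S − ½·(s_3)² = 4.2·13.9 − ½·4.2² = 49.56.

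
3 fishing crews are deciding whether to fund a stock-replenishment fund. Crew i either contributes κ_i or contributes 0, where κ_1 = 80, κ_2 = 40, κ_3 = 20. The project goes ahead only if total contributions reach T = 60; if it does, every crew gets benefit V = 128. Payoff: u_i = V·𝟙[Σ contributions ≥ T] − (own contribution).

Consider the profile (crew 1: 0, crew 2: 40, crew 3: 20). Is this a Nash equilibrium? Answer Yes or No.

Yes

Total = 60 ≥ 60: provided.
Crew 1 (pledges 0, payoff 128): pledging 80 → total 140, payoff 48. No gain.
Crew 2 (pledges 40, payoff 88): dropping to 0 → total 20, payoff 0. No gain.
Crew 3 (pledges 20, payoff 108): dropping to 0 → total 40, payoff 0. No gain.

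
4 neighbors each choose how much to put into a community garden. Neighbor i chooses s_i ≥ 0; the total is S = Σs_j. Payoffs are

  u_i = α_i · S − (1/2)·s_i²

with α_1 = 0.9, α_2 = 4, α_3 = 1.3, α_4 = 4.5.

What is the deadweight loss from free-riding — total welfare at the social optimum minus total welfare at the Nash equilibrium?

Neighbor i's FOC: ∂u_i/∂s_i = α_i − s_i = 0, so s_i* = α_i.
NE contributions = (0.9, 4, 1.3, 4.5); S = 10.7.
W^NE = (Σα)·S − ½Σα_i² = 10.7² − ½·38.75 = 95.115.
Planner sets s_i = Σα_j = 10.7 for every i, so S^SO = 4·10.7 = 42.8.
W^SO = (Σα)·S^SO − ½·4·(Σα)² = (4/2)·10.7² = 228.98.
Deadweight loss = W^SO − W^NE = 133.865.

133.865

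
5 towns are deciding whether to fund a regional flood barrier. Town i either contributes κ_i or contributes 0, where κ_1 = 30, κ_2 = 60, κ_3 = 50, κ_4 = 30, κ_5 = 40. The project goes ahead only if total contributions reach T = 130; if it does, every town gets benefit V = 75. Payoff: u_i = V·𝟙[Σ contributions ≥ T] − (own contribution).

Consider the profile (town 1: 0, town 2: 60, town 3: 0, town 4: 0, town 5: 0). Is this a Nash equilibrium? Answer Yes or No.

No

Total = 60 < 130: not provided.
Town 1 (pledges 0, payoff 0): pledging 30 → total 90, payoff -30. No gain.
Town 2 (pledges 60, payoff -60): dropping to 0 → total 0, payoff 0. Profitable deviation.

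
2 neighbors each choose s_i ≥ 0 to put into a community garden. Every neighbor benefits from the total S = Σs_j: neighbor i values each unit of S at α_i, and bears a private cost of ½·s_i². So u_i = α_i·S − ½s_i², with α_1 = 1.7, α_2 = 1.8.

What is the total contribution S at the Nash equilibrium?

Neighbor i's FOC: ∂u_i/∂s_i = α_i − s_i = 0, so s_i* = α_i.
NE contributions = (1.7, 1.8); S = 3.5.

3.5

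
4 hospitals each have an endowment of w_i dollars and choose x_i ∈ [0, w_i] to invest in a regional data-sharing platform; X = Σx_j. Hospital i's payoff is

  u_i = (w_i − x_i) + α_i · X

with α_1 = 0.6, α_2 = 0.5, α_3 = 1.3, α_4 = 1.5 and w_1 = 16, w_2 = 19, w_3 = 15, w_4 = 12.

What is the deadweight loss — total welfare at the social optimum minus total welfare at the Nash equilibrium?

∂u_i/∂x_i = α_i − 1, so hospital i contributes w_i if α_i > 1, else 0.
α_i > 1 for i ∈ {3, 4}; NE contributions (0, 0, 15, 12), X = 27.
W^NE = Σw_i − X^NE + (Σα_i)·X^NE = 62 + 2.9·27 = 140.3.
Planner: ∂(Σu_j)/∂x_i = Σα_j − 1 = 2.9 > 0, so everyone contributes w_i; X^SO = 62, W^SO = 62 + 2.9·62 = 241.8.
Deadweight loss = 101.5.

101.5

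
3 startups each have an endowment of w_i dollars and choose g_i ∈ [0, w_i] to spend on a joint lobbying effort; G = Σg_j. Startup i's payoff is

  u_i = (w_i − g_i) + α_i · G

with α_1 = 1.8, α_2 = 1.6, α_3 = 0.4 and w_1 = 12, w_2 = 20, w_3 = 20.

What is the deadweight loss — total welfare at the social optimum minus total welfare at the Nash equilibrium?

∂u_i/∂g_i = α_i − 1, so startup i contributes w_i if α_i > 1, else 0.
α_i > 1 for i ∈ {1, 2}; NE contributions (12, 20, 0), G = 32.
W^NE = Σw_i − G^NE + (Σα_i)·G^NE = 52 + 2.8·32 = 141.6.
Planner: ∂(Σu_j)/∂g_i = Σα_j − 1 = 2.8 > 0, so everyone contributes w_i; G^SO = 52, W^SO = 52 + 2.8·52 = 197.6.
Deadweight loss = 56.

56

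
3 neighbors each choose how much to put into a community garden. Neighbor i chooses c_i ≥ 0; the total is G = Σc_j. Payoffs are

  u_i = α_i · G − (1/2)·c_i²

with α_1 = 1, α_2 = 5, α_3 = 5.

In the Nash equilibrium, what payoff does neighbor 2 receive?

Neighbor i's FOC: ∂u_i/∂c_i = α_i − c_i = 0, so c_i* = α_i.
NE contributions = (1, 5, 5); G = 11.
u_2 = α_2·G − ½·(c_2)² = 5·11 − ½·5² = 42.5.

42.5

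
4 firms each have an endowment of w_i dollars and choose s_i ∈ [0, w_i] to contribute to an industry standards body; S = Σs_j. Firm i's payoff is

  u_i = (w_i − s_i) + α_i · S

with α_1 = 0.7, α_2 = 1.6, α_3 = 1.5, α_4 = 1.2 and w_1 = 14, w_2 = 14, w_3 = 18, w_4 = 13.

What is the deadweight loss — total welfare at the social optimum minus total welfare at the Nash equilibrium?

∂u_i/∂s_i = α_i − 1, so firm i contributes w_i if α_i > 1, else 0.
α_i > 1 for i ∈ {2, 3, 4}; NE contributions (0, 14, 18, 13), S = 45.
W^NE = Σw_i − S^NE + (Σα_i)·S^NE = 59 + 4·45 = 239.
Planner: ∂(Σu_j)/∂s_i = Σα_j − 1 = 4 > 0, so everyone contributes w_i; S^SO = 59, W^SO = 59 + 4·59 = 295.
Deadweight loss = 56.

56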